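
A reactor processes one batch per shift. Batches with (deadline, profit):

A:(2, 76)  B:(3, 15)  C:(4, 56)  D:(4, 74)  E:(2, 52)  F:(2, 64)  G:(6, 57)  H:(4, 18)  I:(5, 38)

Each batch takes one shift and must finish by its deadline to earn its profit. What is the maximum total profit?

365

Sort by profit descending; place each in the latest free slot ≤ its deadline.
By profit: A(d2,76), D(d4,74), F(d2,64), G(d6,57), C(d4,56), E(d2,52), I(d5,38), H(d4,18), B(d3,15)
A→slot 2; D→slot 4; F→slot 1; G→slot 6; C→slot 3; E skipped; I→slot 5; H skipped; B skipped.
Profit = 64 + 76 + 56 + 74 + 38 + 57 = 365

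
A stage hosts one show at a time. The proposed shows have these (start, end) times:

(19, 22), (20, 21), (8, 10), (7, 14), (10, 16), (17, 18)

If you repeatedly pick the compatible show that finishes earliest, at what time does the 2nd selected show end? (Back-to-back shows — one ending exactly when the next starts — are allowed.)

Greedy by earliest finish: after sorting by end time, pick each interval compatible with the last pick.
By end time: (8,10), (7,14), (10,16), (17,18), (20,21), (19,22).
Pick (8,10); next start ≥ 10 → (10,16); next start ≥ 16 → (17,18); next start ≥ 18 → (20,21).
Selected: (8,10) (10,16) (17,18) (20,21)

16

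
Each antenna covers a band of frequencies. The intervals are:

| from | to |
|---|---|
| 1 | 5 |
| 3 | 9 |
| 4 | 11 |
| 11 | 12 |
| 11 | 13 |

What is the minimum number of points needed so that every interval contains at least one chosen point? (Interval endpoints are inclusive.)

By right end: [1,5]  [3,9]  [4,11]  [11,12]  [11,13]
[1,5] uncovered → point at 5; [11,12] uncovered → point at 12.
Points: 5, 12 (2 total).

2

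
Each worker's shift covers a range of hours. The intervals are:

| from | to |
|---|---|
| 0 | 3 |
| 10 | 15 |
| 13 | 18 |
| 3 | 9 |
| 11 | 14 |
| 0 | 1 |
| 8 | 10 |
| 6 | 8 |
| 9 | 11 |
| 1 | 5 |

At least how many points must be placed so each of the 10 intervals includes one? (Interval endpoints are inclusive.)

4

Process intervals by earliest right end; each time one isn't hit yet, stab at its right endpoint.
By right end: [0,1]  [0,3]  [1,5]  [6,8]  [3,9]  [8,10]  [9,11]  [11,14]  [10,15]  [13,18]
[0,1] uncovered → point at 1; [6,8] uncovered → point at 8; [9,11] uncovered → point at 11; [13,18] uncovered → point at 18.
Points: 1, 8, 11, 18 (4 total).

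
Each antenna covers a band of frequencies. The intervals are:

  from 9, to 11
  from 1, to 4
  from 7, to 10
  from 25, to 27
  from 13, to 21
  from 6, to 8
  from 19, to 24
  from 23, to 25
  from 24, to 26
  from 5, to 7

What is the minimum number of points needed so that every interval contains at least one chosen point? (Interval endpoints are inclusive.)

Sorted: [1,4] [5,7] [6,8] [7,10] [9,11] [13,21] [19,24] [23,25] [24,26] [25,27]
{[1,4]} hit by 4; {[5,7],[6,8],[7,10]} hit by 7; {[9,11]} hit by 11; {[13,21],[19,24]} hit by 21; {[23,25],[24,26],[25,27]} hit by 25.
Points: 4, 7, 11, 21, 25 (5 total).

5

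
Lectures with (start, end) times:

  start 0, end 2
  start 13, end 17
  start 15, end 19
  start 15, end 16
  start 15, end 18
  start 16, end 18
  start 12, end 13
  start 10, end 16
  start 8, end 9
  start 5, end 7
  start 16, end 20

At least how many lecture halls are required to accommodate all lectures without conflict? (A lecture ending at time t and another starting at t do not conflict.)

5

Count concurrent intervals with a sweep; the peak is the room count.
Events (time:±→running): 0:+→1 2:-→0 5:+→1 7:-→0 8:+→1 9:-→0 10:+→1 12:+→2 13:-→1 13:+→2 15:+→3 15:+→4 15:+→5 … peak 5.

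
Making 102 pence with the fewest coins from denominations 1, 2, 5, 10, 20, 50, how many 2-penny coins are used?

Greedy: take as many of the largest coin as possible, then repeat with the remainder.
102 − 2×50→2 − 1×2→0
Count of 2: 1

1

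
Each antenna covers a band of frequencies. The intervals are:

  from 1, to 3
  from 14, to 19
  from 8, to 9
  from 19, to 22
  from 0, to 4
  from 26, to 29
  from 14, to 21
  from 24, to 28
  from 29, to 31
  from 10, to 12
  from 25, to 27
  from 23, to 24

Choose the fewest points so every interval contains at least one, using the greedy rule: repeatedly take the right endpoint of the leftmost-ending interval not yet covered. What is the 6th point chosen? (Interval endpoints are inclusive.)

Sorted: [1,3] [0,4] [8,9] [10,12] [14,19] [14,21] [19,22] [23,24] [25,27] [24,28] [26,29] [29,31]
{[1,3],[0,4]} hit by 3; {[8,9]} hit by 9; {[10,12]} hit by 12; {[14,19],[14,21],[19,22]} hit by 19; {[23,24]} hit by 24; {[25,27],[24,28],[26,29]} hit by 27; {[29,31]} hit by 31.
Points: 3, 9, 12, 19, 24, 27, 31 (7 total).

27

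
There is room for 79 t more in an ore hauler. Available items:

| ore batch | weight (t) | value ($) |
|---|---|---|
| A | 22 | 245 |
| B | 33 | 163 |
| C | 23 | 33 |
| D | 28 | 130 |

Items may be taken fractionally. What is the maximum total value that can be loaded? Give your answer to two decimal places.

Ratios (sorted): A 11.14, B 4.94, D 4.64, C 1.43
take A (22 @ 245); take B (33 @ 163); take 24/28 of D → 111.43. Capacity used 79/79.
Total value = 519.43

519.43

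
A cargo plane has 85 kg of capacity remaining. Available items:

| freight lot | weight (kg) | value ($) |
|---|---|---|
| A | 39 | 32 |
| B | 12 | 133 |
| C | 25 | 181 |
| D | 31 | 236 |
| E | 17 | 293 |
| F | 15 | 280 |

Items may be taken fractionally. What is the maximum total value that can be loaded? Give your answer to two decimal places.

Greedy by value/weight ratio, highest first.
Order: F (280/15=18.67) > E (293/17=17.24) > B (133/12=11.08) > D (236/31=7.61) > C (181/25=7.24) > A (32/39=0.82)
Fill: take F (15 @ 280) → take E (17 @ 293) → take B (12 @ 133) → take D (31 @ 236) → take 10/25 of C → 72.40; 85/85 used.
Total value = 1014.40

1014.40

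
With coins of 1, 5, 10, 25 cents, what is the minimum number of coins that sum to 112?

7

112 = 4×25 + 1×10 + 2×1
Total coins = 4 + 1 + 2 = 7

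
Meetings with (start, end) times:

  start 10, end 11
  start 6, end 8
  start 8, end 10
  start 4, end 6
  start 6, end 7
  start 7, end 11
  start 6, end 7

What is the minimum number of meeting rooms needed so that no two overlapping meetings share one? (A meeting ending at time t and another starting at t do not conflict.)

3

Count concurrent intervals with a sweep; the peak is the room count.
Events (time:±→running): 4:+→1 6:-→0 6:+→1 6:+→2 6:+→3 … peak 3.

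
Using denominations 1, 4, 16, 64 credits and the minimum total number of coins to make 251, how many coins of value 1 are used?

3

Use the largest denomination that fits, subtract, and repeat.
251 − 3×64→59 − 3×16→11 − 2×4→3 − 3×1→0
Count of 1: 3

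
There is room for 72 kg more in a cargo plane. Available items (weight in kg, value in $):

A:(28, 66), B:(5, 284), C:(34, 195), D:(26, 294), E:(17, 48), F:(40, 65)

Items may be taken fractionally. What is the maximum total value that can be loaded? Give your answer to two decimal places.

792.76

Greedy by value/weight ratio, highest first.
Ratios (sorted): B 56.80, D 11.31, C 5.74, E 2.82, A 2.36, F 1.62
take B (5 @ 284); take D (26 @ 294); take C (34 @ 195); take 7/17 of E → 19.76. Capacity used 72/72.
Total value = 792.76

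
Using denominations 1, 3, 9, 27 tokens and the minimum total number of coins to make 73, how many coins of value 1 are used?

1

73 − 2×27→19 − 2×9→1 − 1×1→0
Count of 1: 1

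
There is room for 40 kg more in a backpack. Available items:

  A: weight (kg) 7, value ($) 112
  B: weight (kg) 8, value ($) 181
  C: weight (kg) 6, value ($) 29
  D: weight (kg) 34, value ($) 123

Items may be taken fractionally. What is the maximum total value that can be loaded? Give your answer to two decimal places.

390.74

Greedy by value/weight ratio, highest first.
Order: B (181/8=22.62) > A (112/7=16.00) > C (29/6=4.83) > D (123/34=3.62)
Fill: take B (8 @ 181) → take A (7 @ 112) → take C (6 @ 29) → take 19/34 of D → 68.74; 40/40 used.
Total value = 390.74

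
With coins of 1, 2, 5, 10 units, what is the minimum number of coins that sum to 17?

3

Greedy: take as many of the largest coin as possible, then repeat with the remainder.
17 − 1×10→7 − 1×5→2 − 1×2→0
Total coins = 1 + 1 + 1 = 3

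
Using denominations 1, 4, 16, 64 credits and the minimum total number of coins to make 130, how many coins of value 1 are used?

130 = 2×64 + 2×1
Count of 1: 2

2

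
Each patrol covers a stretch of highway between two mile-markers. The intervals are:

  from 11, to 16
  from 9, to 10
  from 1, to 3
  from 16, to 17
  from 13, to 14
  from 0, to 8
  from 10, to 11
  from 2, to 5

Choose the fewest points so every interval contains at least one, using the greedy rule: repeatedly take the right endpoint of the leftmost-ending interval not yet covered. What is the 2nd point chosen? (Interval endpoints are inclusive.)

10

Process intervals by earliest right end; each time one isn't hit yet, stab at its right endpoint.
Sorted: [1,3] [2,5] [0,8] [9,10] [10,11] [13,14] [11,16] [16,17]
{[1,3],[2,5],[0,8]} hit by 3; {[9,10],[10,11]} hit by 10; {[13,14],[11,16]} hit by 14; {[16,17]} hit by 17.
Points: 3, 10, 14, 17 (4 total).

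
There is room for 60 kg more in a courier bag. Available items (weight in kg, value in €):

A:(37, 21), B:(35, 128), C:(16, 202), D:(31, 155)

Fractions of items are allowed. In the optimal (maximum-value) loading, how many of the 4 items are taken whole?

2

Sort by value per unit weight and fill in that order.
Order: C (202/16=12.62) > D (155/31=5.00) > B (128/35=3.66) > A (21/37=0.57)
Fill: take C (16 @ 202) → take D (31 @ 155) → take 13/35 of B → 47.54; 60/60 used.
2 item(s) taken whole; one partial (take 13/35 of B).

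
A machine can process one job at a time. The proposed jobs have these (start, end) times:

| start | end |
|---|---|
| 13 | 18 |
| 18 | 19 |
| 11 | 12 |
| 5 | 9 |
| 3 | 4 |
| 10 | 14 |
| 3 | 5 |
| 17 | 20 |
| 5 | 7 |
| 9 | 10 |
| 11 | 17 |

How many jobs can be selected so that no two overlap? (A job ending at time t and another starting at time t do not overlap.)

6

Sort by end time and greedily take each interval whose start is ≥ the last chosen end.
By end time: (3,4), (3,5), (5,7), (5,9), (9,10), (11,12), (10,14), (11,17), (13,18), (18,19), (17,20).
Pick (3,4); next start ≥ 4 → (5,7); next start ≥ 7 → (9,10); next start ≥ 10 → (11,12); next start ≥ 12 → (13,18); next start ≥ 18 → (18,19).
Selected 6 jobs.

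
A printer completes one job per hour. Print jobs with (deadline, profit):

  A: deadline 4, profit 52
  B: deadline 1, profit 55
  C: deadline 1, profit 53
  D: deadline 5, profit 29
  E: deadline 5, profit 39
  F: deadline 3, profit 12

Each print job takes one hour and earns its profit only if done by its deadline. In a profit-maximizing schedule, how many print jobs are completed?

By profit: B(d1,55), C(d1,53), A(d4,52), E(d5,39), D(d5,29), F(d3,12)
B→slot 1; C skipped; A→slot 4; E→slot 5; D→slot 3; F→slot 2.
5 of 6 scheduled.

5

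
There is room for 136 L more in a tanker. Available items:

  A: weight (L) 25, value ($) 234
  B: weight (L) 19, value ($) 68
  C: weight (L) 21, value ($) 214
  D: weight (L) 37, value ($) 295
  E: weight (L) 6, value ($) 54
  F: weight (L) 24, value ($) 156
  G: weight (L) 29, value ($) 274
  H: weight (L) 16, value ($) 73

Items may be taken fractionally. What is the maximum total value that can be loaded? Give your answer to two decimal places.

1188.00

Greedy by value/weight ratio, highest first.
Order: C (214/21=10.19) > G (274/29=9.45) > A (234/25=9.36) > E (54/6=9.00) > D (295/37=7.97) > F (156/24=6.50) > H (73/16=4.56) > B (68/19=3.58)
Fill: take C (21 @ 214) → take G (29 @ 274) → take A (25 @ 234) → take E (6 @ 54) → take D (37 @ 295) → take 18/24 of F → 117.00; 136/136 used.
Total value = 1188.00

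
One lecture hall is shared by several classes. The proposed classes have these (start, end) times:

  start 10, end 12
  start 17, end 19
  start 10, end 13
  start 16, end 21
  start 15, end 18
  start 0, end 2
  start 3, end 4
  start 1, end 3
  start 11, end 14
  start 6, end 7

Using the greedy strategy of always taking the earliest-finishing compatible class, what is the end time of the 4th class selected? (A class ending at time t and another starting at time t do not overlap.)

Sorted by end: (0,2)  (1,3)  (3,4)  (6,7)  (10,12)  (10,13)  (11,14)  (15,18)  (17,19)  (16,21)
take (0,2); skip (1,3); take (3,4); take (6,7); take (10,12); skip (10,13); take (15,18); skip (16,21).
Selected: (0,2) (3,4) (6,7) (10,12) (15,18)

12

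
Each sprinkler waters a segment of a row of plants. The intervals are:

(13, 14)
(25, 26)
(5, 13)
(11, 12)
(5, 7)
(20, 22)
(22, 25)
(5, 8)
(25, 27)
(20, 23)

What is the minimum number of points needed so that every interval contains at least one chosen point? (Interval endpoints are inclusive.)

Sorted: [5,7] [5,8] [11,12] [5,13] [13,14] [20,22] [20,23] [22,25] [25,26] [25,27]
{[5,7],[5,8]} hit by 7; {[11,12],[5,13]} hit by 12; {[13,14]} hit by 14; {[20,22],[20,23],[22,25]} hit by 22; {[25,26],[25,27]} hit by 26.
Points: 7, 12, 14, 22, 26 (5 total).

5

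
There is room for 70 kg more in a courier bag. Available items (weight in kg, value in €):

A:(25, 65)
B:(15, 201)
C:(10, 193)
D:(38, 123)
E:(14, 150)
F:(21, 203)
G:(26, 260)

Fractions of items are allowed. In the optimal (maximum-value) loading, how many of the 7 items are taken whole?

Order: C (193/10=19.30) > B (201/15=13.40) > E (150/14=10.71) > G (260/26=10.00) > F (203/21=9.67) > D (123/38=3.24) > A (65/25=2.60)
Fill: take C (10 @ 193) → take B (15 @ 201) → take E (14 @ 150) → take G (26 @ 260) → take 5/21 of F → 48.33; 70/70 used.
4 item(s) taken whole; one partial (take 5/21 of F).

4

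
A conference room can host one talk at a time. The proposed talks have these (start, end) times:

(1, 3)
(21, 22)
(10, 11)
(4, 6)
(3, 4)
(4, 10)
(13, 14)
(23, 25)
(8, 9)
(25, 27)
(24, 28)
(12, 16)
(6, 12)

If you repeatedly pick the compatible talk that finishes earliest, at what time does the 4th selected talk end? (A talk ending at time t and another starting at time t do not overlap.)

Order by finish time; keep every interval that doesn't clash with the previous kept one.
Sorted by end: (1,3)  (3,4)  (4,6)  (8,9)  (4,10)  (10,11)  (6,12)  (13,14)  (12,16)  (21,22)  (23,25)  (25,27)  (24,28)
take (1,3); take (3,4); take (4,6); take (8,9); take (10,11); take (13,14); take (21,22); take (23,25); take (25,27); skip (24,28).
Selected: (1,3) (3,4) (4,6) (8,9) (10,11) (13,14) (21,22) (23,25) (25,27)

9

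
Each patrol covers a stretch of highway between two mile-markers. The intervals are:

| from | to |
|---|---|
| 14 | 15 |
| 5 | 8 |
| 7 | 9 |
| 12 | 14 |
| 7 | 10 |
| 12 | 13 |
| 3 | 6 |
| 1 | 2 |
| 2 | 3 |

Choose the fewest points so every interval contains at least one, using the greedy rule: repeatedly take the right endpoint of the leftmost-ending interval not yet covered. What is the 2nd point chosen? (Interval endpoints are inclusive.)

6

By right end: [1,2]  [2,3]  [3,6]  [5,8]  [7,9]  [7,10]  [12,13]  [12,14]  [14,15]
[1,2] uncovered → point at 2; [3,6] uncovered → point at 6; [7,9] uncovered → point at 9; [12,13] uncovered → point at 13; [14,15] uncovered → point at 15.
Points: 2, 6, 9, 13, 15 (5 total).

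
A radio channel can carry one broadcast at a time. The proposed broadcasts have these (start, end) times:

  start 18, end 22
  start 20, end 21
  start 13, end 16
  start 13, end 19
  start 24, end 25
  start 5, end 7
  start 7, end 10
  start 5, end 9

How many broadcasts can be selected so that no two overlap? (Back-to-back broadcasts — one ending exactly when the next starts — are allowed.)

Greedy by earliest finish: after sorting by end time, pick each interval compatible with the last pick.
Sorted by end: (5,7)  (5,9)  (7,10)  (13,16)  (13,19)  (20,21)  (18,22)  (24,25)
take (5,7); skip (5,9); take (7,10); take (13,16); skip (13,19); take (20,21); take (24,25).
Selected 5 broadcasts.

5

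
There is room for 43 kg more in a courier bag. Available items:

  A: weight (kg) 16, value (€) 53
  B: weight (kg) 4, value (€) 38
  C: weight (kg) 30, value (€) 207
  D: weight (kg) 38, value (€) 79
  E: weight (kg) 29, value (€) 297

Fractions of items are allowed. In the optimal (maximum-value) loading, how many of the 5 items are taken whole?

2

Sort by value per unit weight and fill in that order.
Order: E (297/29=10.24) > B (38/4=9.50) > C (207/30=6.90) > A (53/16=3.31) > D (79/38=2.08)
Fill: take E (29 @ 297) → take B (4 @ 38) → take 10/30 of C → 69.00; 43/43 used.
2 item(s) taken whole; one partial (take 10/30 of C).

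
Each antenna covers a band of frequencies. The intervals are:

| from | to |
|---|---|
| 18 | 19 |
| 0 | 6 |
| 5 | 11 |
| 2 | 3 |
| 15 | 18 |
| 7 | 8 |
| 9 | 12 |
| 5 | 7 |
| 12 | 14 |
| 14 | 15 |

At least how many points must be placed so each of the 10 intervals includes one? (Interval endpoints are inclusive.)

5

Process intervals by earliest right end; each time one isn't hit yet, stab at its right endpoint.
By right end: [2,3]  [0,6]  [5,7]  [7,8]  [5,11]  [9,12]  [12,14]  [14,15]  [15,18]  [18,19]
[2,3] uncovered → point at 3; [5,7] uncovered → point at 7; [9,12] uncovered → point at 12; [14,15] uncovered → point at 15; [18,19] uncovered → point at 19.
Points: 3, 7, 12, 15, 19 (5 total).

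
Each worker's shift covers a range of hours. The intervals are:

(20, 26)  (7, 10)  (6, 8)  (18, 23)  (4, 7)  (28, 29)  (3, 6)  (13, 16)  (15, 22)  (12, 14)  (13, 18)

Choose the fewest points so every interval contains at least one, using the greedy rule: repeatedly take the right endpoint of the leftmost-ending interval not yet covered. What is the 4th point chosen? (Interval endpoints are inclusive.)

Sorted: [3,6] [4,7] [6,8] [7,10] [12,14] [13,16] [13,18] [15,22] [18,23] [20,26] [28,29]
{[3,6],[4,7],[6,8]} hit by 6; {[7,10]} hit by 10; {[12,14],[13,16],[13,18]} hit by 14; {[15,22],[18,23],[20,26]} hit by 22; {[28,29]} hit by 29.
Points: 6, 10, 14, 22, 29 (5 total).

22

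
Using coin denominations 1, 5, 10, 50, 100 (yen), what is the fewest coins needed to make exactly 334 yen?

Greedy: take as many of the largest coin as possible, then repeat with the remainder.
334 = 3×100 + 3×10 + 4×1
Total coins = 3 + 3 + 4 = 10

10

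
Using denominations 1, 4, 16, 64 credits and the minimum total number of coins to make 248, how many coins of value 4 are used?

2

Use the largest denomination that fits, subtract, and repeat.
248 = 3×64 + 3×16 + 2×4
Count of 4: 2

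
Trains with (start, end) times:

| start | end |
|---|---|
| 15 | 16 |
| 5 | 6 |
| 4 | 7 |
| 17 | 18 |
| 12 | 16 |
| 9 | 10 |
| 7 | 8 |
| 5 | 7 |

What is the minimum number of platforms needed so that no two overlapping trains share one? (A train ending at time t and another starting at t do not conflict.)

3

The answer is the maximum number of intervals overlapping at any instant.
starts: [4, 5, 5, 7, 9, 12, 15, 17]
ends:   [6, 7, 7, 8, 10, 16, 16, 18]
s4→1 s5→2 s5→3  — peak 3.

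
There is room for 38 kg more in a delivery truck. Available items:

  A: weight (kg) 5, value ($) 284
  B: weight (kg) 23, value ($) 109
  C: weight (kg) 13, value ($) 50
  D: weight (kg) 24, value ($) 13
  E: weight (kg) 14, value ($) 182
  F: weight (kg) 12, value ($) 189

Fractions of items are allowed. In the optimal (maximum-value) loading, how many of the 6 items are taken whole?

Order: A (284/5=56.80) > F (189/12=15.75) > E (182/14=13.00) > B (109/23=4.74) > C (50/13=3.85) > D (13/24=0.54)
Fill: take A (5 @ 284) → take F (12 @ 189) → take E (14 @ 182) → take 7/23 of B → 33.17; 38/38 used.
3 item(s) taken whole; one partial (take 7/23 of B).

3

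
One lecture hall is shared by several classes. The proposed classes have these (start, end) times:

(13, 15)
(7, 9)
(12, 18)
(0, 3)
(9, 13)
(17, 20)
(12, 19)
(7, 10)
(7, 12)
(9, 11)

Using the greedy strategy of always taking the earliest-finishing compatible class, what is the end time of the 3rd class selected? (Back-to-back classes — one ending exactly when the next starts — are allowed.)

Sorted by end: (0,3)  (7,9)  (7,10)  (9,11)  (7,12)  (9,13)  (13,15)  (12,18)  (12,19)  (17,20)
take (0,3); take (7,9); take (9,11); take (13,15); take (17,20).
Selected: (0,3) (7,9) (9,11) (13,15) (17,20)

11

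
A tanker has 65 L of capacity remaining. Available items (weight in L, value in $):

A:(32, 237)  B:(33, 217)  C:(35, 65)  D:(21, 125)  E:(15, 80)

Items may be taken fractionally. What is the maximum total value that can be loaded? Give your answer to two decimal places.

Sort by value per unit weight and fill in that order.
Ratios (sorted): A 7.41, B 6.58, D 5.95, E 5.33, C 1.86
take A (32 @ 237); take B (33 @ 217). Capacity used 65/65.
Total value = 454.00

454.00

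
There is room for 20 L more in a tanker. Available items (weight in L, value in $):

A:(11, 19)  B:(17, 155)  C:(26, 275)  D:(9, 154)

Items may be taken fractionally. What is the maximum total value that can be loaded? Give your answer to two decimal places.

270.35

Order: D (154/9=17.11) > C (275/26=10.58) > B (155/17=9.12) > A (19/11=1.73)
Fill: take D (9 @ 154) → take 11/26 of C → 116.35; 20/20 used.
Total value = 270.35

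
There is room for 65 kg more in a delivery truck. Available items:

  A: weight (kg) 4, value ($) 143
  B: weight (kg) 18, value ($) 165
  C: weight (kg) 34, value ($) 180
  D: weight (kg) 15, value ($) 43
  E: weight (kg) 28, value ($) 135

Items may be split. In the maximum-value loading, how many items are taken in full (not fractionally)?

Ratios (sorted): A 35.75, B 9.17, C 5.29, E 4.82, D 2.87
take A (4 @ 143); take B (18 @ 165); take C (34 @ 180); take 9/28 of E → 43.39. Capacity used 65/65.
3 item(s) taken whole; one partial (take 9/28 of E).

3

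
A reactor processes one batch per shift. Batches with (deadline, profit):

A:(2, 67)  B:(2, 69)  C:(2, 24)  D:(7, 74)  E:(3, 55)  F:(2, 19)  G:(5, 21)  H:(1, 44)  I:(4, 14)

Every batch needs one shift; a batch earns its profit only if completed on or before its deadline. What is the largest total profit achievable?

300

Profit order: D=74 B=69 A=67 E=55 H=44 C=24 G=21 F=19 I=14
Assign: D→slot 7, B→slot 2, A→slot 1, E→slot 3, H skipped, C skipped, G→slot 5, F skipped, I→slot 4.
Slots: [1:A] [2:B] [3:E] [4:I] [5:G] [7:D]
Profit = 67 + 69 + 55 + 14 + 21 + 74 = 300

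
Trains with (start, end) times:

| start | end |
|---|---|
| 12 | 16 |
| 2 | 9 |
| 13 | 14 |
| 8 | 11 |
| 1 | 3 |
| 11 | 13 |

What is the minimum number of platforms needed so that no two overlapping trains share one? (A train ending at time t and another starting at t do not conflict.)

Events (time:±→running): 1:+→1 2:+→2 … peak 2.

2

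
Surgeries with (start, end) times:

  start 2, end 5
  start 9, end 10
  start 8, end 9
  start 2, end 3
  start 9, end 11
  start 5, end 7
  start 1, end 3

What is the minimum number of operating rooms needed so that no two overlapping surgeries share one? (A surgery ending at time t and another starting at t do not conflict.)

Events (time:±→running): 1:+→1 2:+→2 2:+→3 … peak 3.

3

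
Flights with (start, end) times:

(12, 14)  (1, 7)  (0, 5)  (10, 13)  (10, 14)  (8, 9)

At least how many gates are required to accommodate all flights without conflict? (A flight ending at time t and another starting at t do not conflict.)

The answer is the maximum number of intervals overlapping at any instant.
Events (time:±→running): 0:+→1 1:+→2 5:-→1 7:-→0 8:+→1 9:-→0 10:+→1 10:+→2 12:+→3 … peak 3.

3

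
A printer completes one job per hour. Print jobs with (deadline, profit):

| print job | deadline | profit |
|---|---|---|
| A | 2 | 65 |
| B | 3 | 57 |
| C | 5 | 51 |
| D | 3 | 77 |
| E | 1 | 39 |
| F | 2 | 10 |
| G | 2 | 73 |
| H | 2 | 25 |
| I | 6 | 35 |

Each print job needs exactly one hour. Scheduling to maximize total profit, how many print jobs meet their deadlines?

Profit order: D=77 G=73 A=65 B=57 C=51 E=39 I=35 H=25 F=10
Assign: D→slot 3, G→slot 2, A→slot 1, B skipped, C→slot 5, E skipped, I→slot 6, H skipped, F skipped.
Slots: [1:A] [2:G] [3:D] [5:C] [6:I]
5 of 9 scheduled.

5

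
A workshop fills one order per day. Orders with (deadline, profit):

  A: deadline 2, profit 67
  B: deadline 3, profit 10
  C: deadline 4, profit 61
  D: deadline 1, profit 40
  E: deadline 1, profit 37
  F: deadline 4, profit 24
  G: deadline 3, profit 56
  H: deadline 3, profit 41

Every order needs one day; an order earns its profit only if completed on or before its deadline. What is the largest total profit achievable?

225

Take jobs in profit order; each goes to the latest open slot no later than its deadline.
By profit: A(d2,67), C(d4,61), G(d3,56), H(d3,41), D(d1,40), E(d1,37), F(d4,24), B(d3,10)
A→slot 2; C→slot 4; G→slot 3; H→slot 1; D skipped; E skipped; F skipped; B skipped.
Profit = 41 + 67 + 56 + 61 = 225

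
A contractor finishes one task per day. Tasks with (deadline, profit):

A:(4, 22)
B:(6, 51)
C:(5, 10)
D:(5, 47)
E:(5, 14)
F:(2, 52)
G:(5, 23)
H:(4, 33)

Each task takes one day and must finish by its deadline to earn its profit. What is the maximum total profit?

228

By profit: F(d2,52), B(d6,51), D(d5,47), H(d4,33), G(d5,23), A(d4,22), E(d5,14), C(d5,10)
F→slot 2; B→slot 6; D→slot 5; H→slot 4; G→slot 3; A→slot 1; E skipped; C skipped.
Profit = 22 + 52 + 23 + 33 + 47 + 51 = 228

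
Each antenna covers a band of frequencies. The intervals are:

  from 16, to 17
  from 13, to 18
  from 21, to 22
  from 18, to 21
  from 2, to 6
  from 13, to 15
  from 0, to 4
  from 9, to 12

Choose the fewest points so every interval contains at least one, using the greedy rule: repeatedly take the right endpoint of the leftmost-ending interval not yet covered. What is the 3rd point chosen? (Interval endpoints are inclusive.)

15

Process intervals by earliest right end; each time one isn't hit yet, stab at its right endpoint.
Sorted: [0,4] [2,6] [9,12] [13,15] [16,17] [13,18] [18,21] [21,22]
{[0,4],[2,6]} hit by 4; {[9,12]} hit by 12; {[13,15]} hit by 15; {[16,17],[13,18]} hit by 17; {[18,21],[21,22]} hit by 21.
Points: 4, 12, 15, 17, 21 (5 total).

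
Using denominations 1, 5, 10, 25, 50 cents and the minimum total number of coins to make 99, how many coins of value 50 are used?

1

Use the largest denomination that fits, subtract, and repeat.
99 − 1×50→49 − 1×25→24 − 2×10→4 − 4×1→0
Count of 50: 1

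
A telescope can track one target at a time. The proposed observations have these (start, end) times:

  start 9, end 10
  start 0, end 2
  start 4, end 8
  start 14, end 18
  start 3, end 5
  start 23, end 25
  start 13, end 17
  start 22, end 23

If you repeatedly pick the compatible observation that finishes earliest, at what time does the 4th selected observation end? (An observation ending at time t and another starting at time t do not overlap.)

Sort by end time and greedily take each interval whose start is ≥ the last chosen end.
Sorted by end: (0,2)  (3,5)  (4,8)  (9,10)  (13,17)  (14,18)  (22,23)  (23,25)
take (0,2); take (3,5); take (9,10); take (13,17); take (22,23); take (23,25).
Selected: (0,2) (3,5) (9,10) (13,17) (22,23) (23,25)

17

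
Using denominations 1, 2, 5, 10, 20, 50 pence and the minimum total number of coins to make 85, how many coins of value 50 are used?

1

Use the largest denomination that fits, subtract, and repeat.
85 − 1×50→35 − 1×20→15 − 1×10→5 − 1×5→0
Count of 50: 1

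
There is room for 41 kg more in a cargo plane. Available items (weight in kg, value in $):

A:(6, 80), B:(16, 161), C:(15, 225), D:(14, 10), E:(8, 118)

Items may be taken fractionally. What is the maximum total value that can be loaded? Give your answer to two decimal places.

543.75

Ratios (sorted): C 15.00, E 14.75, A 13.33, B 10.06, D 0.71
take C (15 @ 225); take E (8 @ 118); take A (6 @ 80); take 12/16 of B → 120.75. Capacity used 41/41.
Total value = 543.75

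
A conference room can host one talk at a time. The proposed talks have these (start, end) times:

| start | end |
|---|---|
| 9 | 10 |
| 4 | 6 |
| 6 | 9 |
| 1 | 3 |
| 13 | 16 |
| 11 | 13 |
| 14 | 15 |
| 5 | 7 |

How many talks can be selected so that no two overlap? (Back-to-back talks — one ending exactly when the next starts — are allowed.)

6

Greedy by earliest finish: after sorting by end time, pick each interval compatible with the last pick.
By end time: (1,3), (4,6), (5,7), (6,9), (9,10), (11,13), (14,15), (13,16).
Pick (1,3); next start ≥ 3 → (4,6); next start ≥ 6 → (6,9); next start ≥ 9 → (9,10); next start ≥ 10 → (11,13); next start ≥ 13 → (14,15).
Selected 6 talks.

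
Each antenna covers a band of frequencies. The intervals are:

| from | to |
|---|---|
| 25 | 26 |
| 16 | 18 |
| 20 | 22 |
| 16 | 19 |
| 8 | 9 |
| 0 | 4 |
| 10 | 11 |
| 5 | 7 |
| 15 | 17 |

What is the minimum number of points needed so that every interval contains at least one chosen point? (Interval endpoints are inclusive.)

7

Sort by right endpoint; whenever an interval is uncovered, place a point at its right end.
Sorted: [0,4] [5,7] [8,9] [10,11] [15,17] [16,18] [16,19] [20,22] [25,26]
{[0,4]} hit by 4; {[5,7]} hit by 7; {[8,9]} hit by 9; {[10,11]} hit by 11; {[15,17],[16,18],[16,19]} hit by 17; {[20,22]} hit by 22; {[25,26]} hit by 26.
Points: 4, 7, 9, 11, 17, 22, 26 (7 total).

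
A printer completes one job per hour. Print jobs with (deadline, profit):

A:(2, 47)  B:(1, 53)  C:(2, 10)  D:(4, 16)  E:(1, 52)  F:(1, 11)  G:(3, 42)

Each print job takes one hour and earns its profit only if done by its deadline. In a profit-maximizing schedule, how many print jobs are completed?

4

Take jobs in profit order; each goes to the latest open slot no later than its deadline.
By profit: B(d1,53), E(d1,52), A(d2,47), G(d3,42), D(d4,16), F(d1,11), C(d2,10)
B→slot 1; E skipped; A→slot 2; G→slot 3; D→slot 4; F skipped; C skipped.
4 of 7 scheduled.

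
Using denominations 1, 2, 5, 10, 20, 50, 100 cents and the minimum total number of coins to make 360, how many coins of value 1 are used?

360 = 3×100 + 1×50 + 1×10
Count of 1: 0

0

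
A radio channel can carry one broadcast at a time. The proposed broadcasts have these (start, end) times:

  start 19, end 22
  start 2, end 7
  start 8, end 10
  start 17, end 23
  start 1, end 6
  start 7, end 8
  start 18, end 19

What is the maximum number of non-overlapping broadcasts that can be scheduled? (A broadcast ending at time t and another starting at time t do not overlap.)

5

Sorted by end: (1,6)  (2,7)  (7,8)  (8,10)  (18,19)  (19,22)  (17,23)
take (1,6); take (7,8); take (8,10); take (18,19); take (19,22).
Selected 5 broadcasts.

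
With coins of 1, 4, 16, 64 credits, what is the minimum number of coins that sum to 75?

75 − 1×64→11 − 2×4→3 − 3×1→0
Total coins = 1 + 2 + 3 = 6

6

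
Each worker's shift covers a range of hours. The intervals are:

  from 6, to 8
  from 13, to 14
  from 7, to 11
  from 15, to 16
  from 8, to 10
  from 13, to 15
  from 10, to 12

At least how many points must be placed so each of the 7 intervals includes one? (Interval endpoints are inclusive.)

By right end: [6,8]  [8,10]  [7,11]  [10,12]  [13,14]  [13,15]  [15,16]
[6,8] uncovered → point at 8; [10,12] uncovered → point at 12; [13,14] uncovered → point at 14; [15,16] uncovered → point at 16.
Points: 8, 12, 14, 16 (4 total).

4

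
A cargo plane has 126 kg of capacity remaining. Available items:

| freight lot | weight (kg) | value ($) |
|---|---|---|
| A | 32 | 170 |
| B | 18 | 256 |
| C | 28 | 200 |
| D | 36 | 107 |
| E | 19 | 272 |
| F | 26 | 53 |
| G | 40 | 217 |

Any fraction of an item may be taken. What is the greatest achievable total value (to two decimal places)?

1056.56

Order: E (272/19=14.32) > B (256/18=14.22) > C (200/28=7.14) > G (217/40=5.42) > A (170/32=5.31) > D (107/36=2.97) > F (53/26=2.04)
Fill: take E (19 @ 272) → take B (18 @ 256) → take C (28 @ 200) → take G (40 @ 217) → take 21/32 of A → 111.56; 126/126 used.
Total value = 1056.56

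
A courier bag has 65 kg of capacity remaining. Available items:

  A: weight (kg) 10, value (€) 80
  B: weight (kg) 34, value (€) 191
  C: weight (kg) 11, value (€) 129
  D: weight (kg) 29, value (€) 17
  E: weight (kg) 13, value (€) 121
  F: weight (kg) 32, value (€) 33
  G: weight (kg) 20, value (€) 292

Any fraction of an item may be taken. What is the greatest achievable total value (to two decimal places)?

Order: G (292/20=14.60) > C (129/11=11.73) > E (121/13=9.31) > A (80/10=8.00) > B (191/34=5.62) > F (33/32=1.03) > D (17/29=0.59)
Fill: take G (20 @ 292) → take C (11 @ 129) → take E (13 @ 121) → take A (10 @ 80) → take 11/34 of B → 61.79; 65/65 used.
Total value = 683.79

683.79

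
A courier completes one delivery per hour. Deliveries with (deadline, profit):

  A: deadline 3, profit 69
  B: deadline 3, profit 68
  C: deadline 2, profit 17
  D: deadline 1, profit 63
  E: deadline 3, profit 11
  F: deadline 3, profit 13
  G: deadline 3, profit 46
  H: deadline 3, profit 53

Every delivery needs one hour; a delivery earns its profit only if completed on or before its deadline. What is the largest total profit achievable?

Profit order: A=69 B=68 D=63 H=53 G=46 C=17 F=13 E=11
Assign: A→slot 3, B→slot 2, D→slot 1, H skipped, G skipped, C skipped, F skipped, E skipped.
Slots: [1:D] [2:B] [3:A]
Profit = 63 + 68 + 69 = 200

200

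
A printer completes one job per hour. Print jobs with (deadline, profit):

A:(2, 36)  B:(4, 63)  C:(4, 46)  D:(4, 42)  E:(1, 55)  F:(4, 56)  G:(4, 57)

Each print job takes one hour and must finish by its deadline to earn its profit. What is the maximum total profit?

Take jobs in profit order; each goes to the latest open slot no later than its deadline.
By profit: B(d4,63), G(d4,57), F(d4,56), E(d1,55), C(d4,46), D(d4,42), A(d2,36)
B→slot 4; G→slot 3; F→slot 2; E→slot 1; C skipped; D skipped; A skipped.
Profit = 55 + 56 + 57 + 63 = 231

231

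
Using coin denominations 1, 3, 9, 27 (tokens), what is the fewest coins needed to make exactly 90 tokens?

Use the largest denomination that fits, subtract, and repeat.
90 − 3×27→9 − 1×9→0
Total coins = 3 + 1 = 4

4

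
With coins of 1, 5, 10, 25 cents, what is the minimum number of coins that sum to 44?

7

44 − 1×25→19 − 1×10→9 − 1×5→4 − 4×1→0
Total coins = 1 + 1 + 1 + 4 = 7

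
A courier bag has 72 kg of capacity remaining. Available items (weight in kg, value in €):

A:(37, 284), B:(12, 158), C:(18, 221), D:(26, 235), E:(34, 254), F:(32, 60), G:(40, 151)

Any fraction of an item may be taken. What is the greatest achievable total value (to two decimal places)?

736.81

Greedy by value/weight ratio, highest first.
Ratios (sorted): B 13.17, C 12.28, D 9.04, A 7.68, E 7.47, G 3.77, F 1.88
take B (12 @ 158); take C (18 @ 221); take D (26 @ 235); take 16/37 of A → 122.81. Capacity used 72/72.
Total value = 736.81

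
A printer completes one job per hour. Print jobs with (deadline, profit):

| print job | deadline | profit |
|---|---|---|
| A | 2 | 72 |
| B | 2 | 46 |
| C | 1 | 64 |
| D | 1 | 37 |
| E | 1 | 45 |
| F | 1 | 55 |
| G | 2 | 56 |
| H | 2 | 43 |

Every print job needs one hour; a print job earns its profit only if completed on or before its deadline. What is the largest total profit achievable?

Take jobs in profit order; each goes to the latest open slot no later than its deadline.
Profit order: A=72 C=64 G=56 F=55 B=46 E=45 H=43 D=37
Assign: A→slot 2, C→slot 1, G skipped, F skipped, B skipped, E skipped, H skipped, D skipped.
Slots: [1:C] [2:A]
Profit = 64 + 72 = 136

136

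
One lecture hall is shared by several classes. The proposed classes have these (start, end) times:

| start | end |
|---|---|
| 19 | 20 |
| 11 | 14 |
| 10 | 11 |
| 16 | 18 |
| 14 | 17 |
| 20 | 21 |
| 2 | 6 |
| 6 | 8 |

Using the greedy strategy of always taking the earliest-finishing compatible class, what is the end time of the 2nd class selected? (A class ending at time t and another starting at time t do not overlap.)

8

Greedy by earliest finish: after sorting by end time, pick each interval compatible with the last pick.
Sorted by end: (2,6)  (6,8)  (10,11)  (11,14)  (14,17)  (16,18)  (19,20)  (20,21)
take (2,6); take (6,8); take (10,11); take (11,14); take (14,17); skip (16,18); take (19,20); take (20,21).
Selected: (2,6) (6,8) (10,11) (11,14) (14,17) (19,20) (20,21)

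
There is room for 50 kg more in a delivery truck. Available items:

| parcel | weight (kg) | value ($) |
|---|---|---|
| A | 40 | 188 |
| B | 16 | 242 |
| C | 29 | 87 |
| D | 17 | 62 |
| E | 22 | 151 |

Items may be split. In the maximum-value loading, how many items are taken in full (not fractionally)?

2

Sort by value per unit weight and fill in that order.
Order: B (242/16=15.12) > E (151/22=6.86) > A (188/40=4.70) > D (62/17=3.65) > C (87/29=3.00)
Fill: take B (16 @ 242) → take E (22 @ 151) → take 12/40 of A → 56.40; 50/50 used.
2 item(s) taken whole; one partial (take 12/40 of A).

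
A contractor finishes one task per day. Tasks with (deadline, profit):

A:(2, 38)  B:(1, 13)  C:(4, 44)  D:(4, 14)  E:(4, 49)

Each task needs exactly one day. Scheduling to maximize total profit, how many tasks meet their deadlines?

By profit: E(d4,49), C(d4,44), A(d2,38), D(d4,14), B(d1,13)
E→slot 4; C→slot 3; A→slot 2; D→slot 1; B skipped.
4 of 5 scheduled.

4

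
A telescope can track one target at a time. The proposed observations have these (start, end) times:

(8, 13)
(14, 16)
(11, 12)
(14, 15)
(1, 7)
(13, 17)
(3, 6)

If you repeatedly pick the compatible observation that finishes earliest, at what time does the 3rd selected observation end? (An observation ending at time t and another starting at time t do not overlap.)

Greedy by earliest finish: after sorting by end time, pick each interval compatible with the last pick.
By end time: (3,6), (1,7), (11,12), (8,13), (14,15), (14,16), (13,17).
Pick (3,6); next start ≥ 6 → (11,12); next start ≥ 12 → (14,15).
Selected: (3,6) (11,12) (14,15)

15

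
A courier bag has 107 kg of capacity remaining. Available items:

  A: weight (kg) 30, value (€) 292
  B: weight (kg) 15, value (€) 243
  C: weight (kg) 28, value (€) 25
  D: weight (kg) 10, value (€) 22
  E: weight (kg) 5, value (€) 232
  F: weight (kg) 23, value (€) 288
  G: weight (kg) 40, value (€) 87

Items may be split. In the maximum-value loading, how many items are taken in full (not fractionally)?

5

Ratios (sorted): E 46.40, B 16.20, F 12.52, A 9.73, D 2.20, G 2.17, C 0.89
take E (5 @ 232); take B (15 @ 243); take F (23 @ 288); take A (30 @ 292); take D (10 @ 22); take 24/40 of G → 52.20. Capacity used 107/107.
5 item(s) taken whole; one partial (take 24/40 of G).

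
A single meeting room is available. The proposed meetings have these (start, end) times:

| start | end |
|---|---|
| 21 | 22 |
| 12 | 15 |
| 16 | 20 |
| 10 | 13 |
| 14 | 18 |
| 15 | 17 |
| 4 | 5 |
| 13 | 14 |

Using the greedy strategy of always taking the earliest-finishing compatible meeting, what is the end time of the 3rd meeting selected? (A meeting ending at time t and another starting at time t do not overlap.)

Sorted by end: (4,5)  (10,13)  (13,14)  (12,15)  (15,17)  (14,18)  (16,20)  (21,22)
take (4,5); take (10,13); take (13,14); take (15,17); skip (16,20); take (21,22).
Selected: (4,5) (10,13) (13,14) (15,17) (21,22)

14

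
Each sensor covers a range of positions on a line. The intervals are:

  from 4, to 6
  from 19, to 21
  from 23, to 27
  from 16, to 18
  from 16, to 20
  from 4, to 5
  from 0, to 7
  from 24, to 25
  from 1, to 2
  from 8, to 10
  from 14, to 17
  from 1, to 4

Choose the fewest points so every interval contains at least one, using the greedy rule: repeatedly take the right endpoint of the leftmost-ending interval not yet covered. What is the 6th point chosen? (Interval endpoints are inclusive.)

25

Sort by right endpoint; whenever an interval is uncovered, place a point at its right end.
Sorted: [1,2] [1,4] [4,5] [4,6] [0,7] [8,10] [14,17] [16,18] [16,20] [19,21] [24,25] [23,27]
{[1,2],[1,4]} hit by 2; {[4,5],[4,6],[0,7]} hit by 5; {[8,10]} hit by 10; {[14,17],[16,18],[16,20]} hit by 17; {[19,21]} hit by 21; {[24,25],[23,27]} hit by 25.
Points: 2, 5, 10, 17, 21, 25 (6 total).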